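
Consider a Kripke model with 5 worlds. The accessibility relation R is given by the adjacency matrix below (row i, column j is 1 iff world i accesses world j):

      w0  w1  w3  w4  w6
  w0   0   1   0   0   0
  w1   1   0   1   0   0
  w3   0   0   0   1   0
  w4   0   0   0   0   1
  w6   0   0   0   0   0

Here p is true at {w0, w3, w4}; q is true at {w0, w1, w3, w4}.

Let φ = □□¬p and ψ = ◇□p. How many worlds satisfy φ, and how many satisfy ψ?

For □□¬p:
w0: successors {w1}; □¬p there: w1:F. ✗
w1: successors {w0, w3}; □¬p there: w0:T, w3:F. ✗
w3: successors {w4}; □¬p there: w4:T. ✓
w4: successors {w6}; □¬p there: w6:T. ✓
w6: no successors, so □□¬p holds vacuously. ✓
— 3 worlds.
For ◇□p:
w0: successors {w1}; □p there: w1:T. ✓
w1: successors {w0, w3}; □p there: w0:F, w3:T. ✓
w3: successors {w4}; □p there: w4:F. ✗
w4: successors {w6}; □p there: w6:T. ✓
w6: no successors, so ◇□p fails. ✗
— 3 worlds.

3 and 3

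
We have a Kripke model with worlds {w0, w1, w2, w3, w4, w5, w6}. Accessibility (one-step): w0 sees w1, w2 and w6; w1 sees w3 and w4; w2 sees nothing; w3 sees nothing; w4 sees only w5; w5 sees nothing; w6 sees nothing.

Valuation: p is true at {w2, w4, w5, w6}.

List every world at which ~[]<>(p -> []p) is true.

{w0, w1, w4}

w0: []<>(p -> []p) is F. ✓
w1: []<>(p -> []p) is F. ✓
w2: []<>(p -> []p) is T. ✗
w3: []<>(p -> []p) is T. ✗
w4: []<>(p -> []p) is F. ✓
w5: []<>(p -> []p) is T. ✗
w6: []<>(p -> []p) is T. ✗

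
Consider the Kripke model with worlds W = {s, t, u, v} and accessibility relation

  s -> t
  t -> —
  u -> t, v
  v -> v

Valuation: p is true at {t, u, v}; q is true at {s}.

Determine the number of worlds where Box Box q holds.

s: successors {t}; Box q there: t:T. ✓
t: no successors, so Box Box q holds vacuously. ✓
u: successors {t, v}; Box q there: t:T, v:F. ✗
v: successors {v}; Box q there: v:F. ✗
Satisfying worlds: {s, t}.

2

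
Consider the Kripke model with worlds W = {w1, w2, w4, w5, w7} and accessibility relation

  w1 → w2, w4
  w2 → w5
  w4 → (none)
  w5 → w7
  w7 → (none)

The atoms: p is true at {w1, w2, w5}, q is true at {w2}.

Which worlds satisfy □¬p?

{w4, w5, w7}

w1: successors {w2, w4}; ¬p there: w2:F, w4:T. ✗
w2: successors {w5}; ¬p there: w5:F. ✗
w4: no successors, so □¬p holds vacuously. ✓
w5: successors {w7}; ¬p there: w7:T. ✓
w7: no successors, so □¬p holds vacuously. ✓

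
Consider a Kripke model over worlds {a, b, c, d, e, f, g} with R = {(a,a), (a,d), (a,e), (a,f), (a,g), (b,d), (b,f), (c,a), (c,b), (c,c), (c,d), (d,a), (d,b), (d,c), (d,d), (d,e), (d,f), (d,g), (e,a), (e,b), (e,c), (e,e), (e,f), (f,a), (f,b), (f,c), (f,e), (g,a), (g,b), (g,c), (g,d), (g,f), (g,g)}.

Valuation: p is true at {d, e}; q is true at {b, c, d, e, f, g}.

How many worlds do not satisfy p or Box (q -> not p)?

5

a: p is F, Box (q -> not p) is F. ✗
b: p is F, Box (q -> not p) is F. ✗
c: p is F, Box (q -> not p) is F. ✗
d: p is T, Box (q -> not p) is F. ✓
e: p is T, Box (q -> not p) is F. ✓
f: p is F, Box (q -> not p) is F. ✗
g: p is F, Box (q -> not p) is F. ✗
Satisfying worlds: {d, e}.
So p or Box (q -> not p) fails at the other 5 worlds.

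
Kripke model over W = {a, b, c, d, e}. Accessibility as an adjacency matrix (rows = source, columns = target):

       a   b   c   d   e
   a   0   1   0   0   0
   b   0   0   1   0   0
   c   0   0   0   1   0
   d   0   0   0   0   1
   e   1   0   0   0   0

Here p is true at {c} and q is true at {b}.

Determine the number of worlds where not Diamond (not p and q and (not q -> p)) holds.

4

a: Diamond (not p and q and (not q -> p)) is T. ✗
b: Diamond (not p and q and (not q -> p)) is F. ✓
c: Diamond (not p and q and (not q -> p)) is F. ✓
d: Diamond (not p and q and (not q -> p)) is F. ✓
e: Diamond (not p and q and (not q -> p)) is F. ✓
Satisfying worlds: {b, c, d, e}.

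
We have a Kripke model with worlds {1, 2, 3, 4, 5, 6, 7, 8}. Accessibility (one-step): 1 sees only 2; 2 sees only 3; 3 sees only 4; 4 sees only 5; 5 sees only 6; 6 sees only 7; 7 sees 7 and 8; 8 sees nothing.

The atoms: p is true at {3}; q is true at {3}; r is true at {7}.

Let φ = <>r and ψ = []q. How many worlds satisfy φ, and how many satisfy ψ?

For <>r:
1: successors {2}; r there: 2:F. ✗
2: successors {3}; r there: 3:F. ✗
3: successors {4}; r there: 4:F. ✗
4: successors {5}; r there: 5:F. ✗
5: successors {6}; r there: 6:F. ✗
6: successors {7}; r there: 7:T. ✓
7: successors {7, 8}; r there: 7:T, 8:F. ✓
8: no successors, so <>r fails. ✗
— 2 worlds.
For []q:
1: successors {2}; q there: 2:F. ✗
2: successors {3}; q there: 3:T. ✓
3: successors {4}; q there: 4:F. ✗
4: successors {5}; q there: 5:F. ✗
5: successors {6}; q there: 6:F. ✗
6: successors {7}; q there: 7:F. ✗
7: successors {7, 8}; q there: 7:F, 8:F. ✗
8: no successors, so []q holds vacuously. ✓
— 2 worlds.

2 and 2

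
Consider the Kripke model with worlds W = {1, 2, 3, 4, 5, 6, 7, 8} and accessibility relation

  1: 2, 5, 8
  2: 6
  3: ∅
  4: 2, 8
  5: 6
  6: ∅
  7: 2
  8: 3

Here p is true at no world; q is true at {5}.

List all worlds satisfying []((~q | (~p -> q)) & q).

{3, 6}

1: successors {2, 5, 8}; (~q | (~p -> q)) & q there: 2:F, 5:T, 8:F. ✗
2: successors {6}; (~q | (~p -> q)) & q there: 6:F. ✗
3: no successors, so []((~q | (~p -> q)) & q) holds vacuously. ✓
4: successors {2, 8}; (~q | (~p -> q)) & q there: 2:F, 8:F. ✗
5: successors {6}; (~q | (~p -> q)) & q there: 6:F. ✗
6: no successors, so []((~q | (~p -> q)) & q) holds vacuously. ✓
7: successors {2}; (~q | (~p -> q)) & q there: 2:F. ✗
8: successors {3}; (~q | (~p -> q)) & q there: 3:F. ✗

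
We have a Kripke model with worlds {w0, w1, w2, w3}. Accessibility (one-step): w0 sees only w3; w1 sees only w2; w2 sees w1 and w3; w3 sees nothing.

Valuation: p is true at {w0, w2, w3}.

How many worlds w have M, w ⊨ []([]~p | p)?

w0: successors {w3}; []~p | p there: w3:T. ✓
w1: successors {w2}; []~p | p there: w2:T. ✓
w2: successors {w1, w3}; []~p | p there: w1:F, w3:T. ✗
w3: no successors, so []([]~p | p) holds vacuously. ✓
Satisfying worlds: {w0, w1, w3}.

3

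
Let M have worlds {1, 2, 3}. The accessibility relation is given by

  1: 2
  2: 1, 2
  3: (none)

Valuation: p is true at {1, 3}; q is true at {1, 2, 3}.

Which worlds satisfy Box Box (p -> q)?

{1, 2, 3}

1: successors {2}; Box (p -> q) there: 2:T. ✓
2: successors {1, 2}; Box (p -> q) there: 1:T, 2:T. ✓
3: no successors, so Box Box (p -> q) holds vacuously. ✓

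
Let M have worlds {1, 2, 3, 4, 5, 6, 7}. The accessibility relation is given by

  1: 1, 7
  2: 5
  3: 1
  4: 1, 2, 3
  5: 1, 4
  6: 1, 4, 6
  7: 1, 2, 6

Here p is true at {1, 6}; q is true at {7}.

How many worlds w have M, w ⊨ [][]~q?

1: successors {1, 7}; []~q there: 1:F, 7:T. ✗
2: successors {5}; []~q there: 5:T. ✓
3: successors {1}; []~q there: 1:F. ✗
4: successors {1, 2, 3}; []~q there: 1:F, 2:T, 3:T. ✗
5: successors {1, 4}; []~q there: 1:F, 4:T. ✗
6: successors {1, 4, 6}; []~q there: 1:F, 4:T, 6:T. ✗
7: successors {1, 2, 6}; []~q there: 1:F, 2:T, 6:T. ✗
Satisfying worlds: {2}.

1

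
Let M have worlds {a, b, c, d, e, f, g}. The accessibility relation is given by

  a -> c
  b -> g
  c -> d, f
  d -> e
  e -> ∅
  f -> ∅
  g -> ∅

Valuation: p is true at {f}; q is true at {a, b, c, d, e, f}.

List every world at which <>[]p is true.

a: successors {c}; []p there: c:F. ✗
b: successors {g}; []p there: g:T. ✓
c: successors {d, f}; []p there: d:F, f:T. ✓
d: successors {e}; []p there: e:T. ✓
e: no successors, so <>[]p fails. ✗
f: no successors, so <>[]p fails. ✗
g: no successors, so <>[]p fails. ✗

{b, c, d}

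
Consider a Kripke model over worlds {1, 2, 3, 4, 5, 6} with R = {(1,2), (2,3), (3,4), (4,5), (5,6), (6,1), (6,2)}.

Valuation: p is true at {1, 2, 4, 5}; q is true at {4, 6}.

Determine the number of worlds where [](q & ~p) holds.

1

1: successors {2}; q & ~p there: 2:F. ✗
2: successors {3}; q & ~p there: 3:F. ✗
3: successors {4}; q & ~p there: 4:F. ✗
4: successors {5}; q & ~p there: 5:F. ✗
5: successors {6}; q & ~p there: 6:T. ✓
6: successors {1, 2}; q & ~p there: 1:F, 2:F. ✗
Satisfying worlds: {5}.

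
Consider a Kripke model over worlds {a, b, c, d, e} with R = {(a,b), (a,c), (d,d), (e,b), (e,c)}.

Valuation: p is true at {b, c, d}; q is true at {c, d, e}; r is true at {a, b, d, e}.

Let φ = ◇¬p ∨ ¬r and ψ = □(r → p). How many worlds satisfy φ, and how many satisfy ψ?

1 and 5

For ◇¬p ∨ ¬r:
a: ◇¬p is F, ¬r is F. ✗
b: ◇¬p is F, ¬r is F. ✗
c: ◇¬p is F, ¬r is T. ✓
d: ◇¬p is F, ¬r is F. ✗
e: ◇¬p is F, ¬r is F. ✗
— 1 world.
For □(r → p):
a: successors {b, c}; r → p there: b:T, c:T. ✓
b: no successors, so □(r → p) holds vacuously. ✓
c: no successors, so □(r → p) holds vacuously. ✓
d: successors {d}; r → p there: d:T. ✓
e: successors {b, c}; r → p there: b:T, c:T. ✓
— 5 worlds.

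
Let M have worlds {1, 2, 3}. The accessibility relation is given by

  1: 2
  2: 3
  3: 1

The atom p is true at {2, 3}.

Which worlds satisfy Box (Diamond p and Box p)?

{1, 3}

1: successors {2}; Diamond p and Box p there: 2:T. ✓
2: successors {3}; Diamond p and Box p there: 3:F. ✗
3: successors {1}; Diamond p and Box p there: 1:T. ✓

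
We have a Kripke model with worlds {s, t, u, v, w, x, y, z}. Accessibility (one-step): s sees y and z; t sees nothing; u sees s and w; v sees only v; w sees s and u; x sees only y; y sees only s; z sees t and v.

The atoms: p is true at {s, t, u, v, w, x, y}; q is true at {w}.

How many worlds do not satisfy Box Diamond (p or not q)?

1

s: successors {y, z}; Diamond (p or not q) there: y:T, z:T. ✓
t: no successors, so Box Diamond (p or not q) holds vacuously. ✓
u: successors {s, w}; Diamond (p or not q) there: s:T, w:T. ✓
v: successors {v}; Diamond (p or not q) there: v:T. ✓
w: successors {s, u}; Diamond (p or not q) there: s:T, u:T. ✓
x: successors {y}; Diamond (p or not q) there: y:T. ✓
y: successors {s}; Diamond (p or not q) there: s:T. ✓
z: successors {t, v}; Diamond (p or not q) there: t:F, v:T. ✗
Satisfying worlds: {s, t, u, v, w, x, y}.
So Box Diamond (p or not q) fails at the other 1 world.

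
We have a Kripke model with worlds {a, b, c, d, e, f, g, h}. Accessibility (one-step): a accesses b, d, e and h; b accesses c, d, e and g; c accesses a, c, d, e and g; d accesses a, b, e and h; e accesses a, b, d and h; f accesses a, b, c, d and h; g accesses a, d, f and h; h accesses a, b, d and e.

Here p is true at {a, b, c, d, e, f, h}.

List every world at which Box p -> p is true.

a: Box p is T, p is T. ✓
b: Box p is F, p is T. ✓
c: Box p is F, p is T. ✓
d: Box p is T, p is T. ✓
e: Box p is T, p is T. ✓
f: Box p is T, p is T. ✓
g: Box p is T, p is F. ✗
h: Box p is T, p is T. ✓

{a, b, c, d, e, f, h}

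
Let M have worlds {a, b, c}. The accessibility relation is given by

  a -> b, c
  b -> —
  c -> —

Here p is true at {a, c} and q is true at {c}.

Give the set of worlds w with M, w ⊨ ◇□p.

{a}

a: successors {b, c}; □p there: b:T, c:T. ✓
b: no successors, so ◇□p fails. ✗
c: no successors, so ◇□p fails. ✗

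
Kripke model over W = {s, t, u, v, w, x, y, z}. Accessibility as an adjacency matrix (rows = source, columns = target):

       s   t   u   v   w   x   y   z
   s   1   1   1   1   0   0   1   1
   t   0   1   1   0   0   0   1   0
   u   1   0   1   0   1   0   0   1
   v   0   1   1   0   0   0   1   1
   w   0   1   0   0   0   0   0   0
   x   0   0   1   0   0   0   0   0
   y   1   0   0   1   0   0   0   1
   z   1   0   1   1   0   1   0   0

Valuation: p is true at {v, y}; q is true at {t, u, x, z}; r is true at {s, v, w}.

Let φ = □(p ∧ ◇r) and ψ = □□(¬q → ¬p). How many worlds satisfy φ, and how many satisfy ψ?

For □(p ∧ ◇r):
s: successors {s, t, u, v, y, z}; p ∧ ◇r there: s:F, t:F, u:F, v:F, y:T, z:F. ✗
t: successors {t, u, y}; p ∧ ◇r there: t:F, u:F, y:T. ✗
u: successors {s, u, w, z}; p ∧ ◇r there: s:F, u:F, w:F, z:F. ✗
v: successors {t, u, y, z}; p ∧ ◇r there: t:F, u:F, y:T, z:F. ✗
w: successors {t}; p ∧ ◇r there: t:F. ✗
x: successors {u}; p ∧ ◇r there: u:F. ✗
y: successors {s, v, z}; p ∧ ◇r there: s:F, v:F, z:F. ✗
z: successors {s, u, v, x}; p ∧ ◇r there: s:F, u:F, v:F, x:F. ✗
— 0 worlds.
For □□(¬q → ¬p):
s: successors {s, t, u, v, y, z}; □(¬q → ¬p) there: s:F, t:F, u:T, v:F, y:F, z:F. ✗
t: successors {t, u, y}; □(¬q → ¬p) there: t:F, u:T, y:F. ✗
u: successors {s, u, w, z}; □(¬q → ¬p) there: s:F, u:T, w:T, z:F. ✗
v: successors {t, u, y, z}; □(¬q → ¬p) there: t:F, u:T, y:F, z:F. ✗
w: successors {t}; □(¬q → ¬p) there: t:F. ✗
x: successors {u}; □(¬q → ¬p) there: u:T. ✓
y: successors {s, v, z}; □(¬q → ¬p) there: s:F, v:F, z:F. ✗
z: successors {s, u, v, x}; □(¬q → ¬p) there: s:F, u:T, v:F, x:T. ✗
— 1 world.

0 and 1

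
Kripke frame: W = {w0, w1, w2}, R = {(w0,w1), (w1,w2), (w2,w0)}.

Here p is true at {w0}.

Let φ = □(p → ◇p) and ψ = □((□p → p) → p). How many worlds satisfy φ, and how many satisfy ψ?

2 and 2

For □(p → ◇p):
w0: successors {w1}; p → ◇p there: w1:T. ✓
w1: successors {w2}; p → ◇p there: w2:T. ✓
w2: successors {w0}; p → ◇p there: w0:F. ✗
— 2 worlds.
For □((□p → p) → p):
w0: successors {w1}; (□p → p) → p there: w1:F. ✗
w1: successors {w2}; (□p → p) → p there: w2:T. ✓
w2: successors {w0}; (□p → p) → p there: w0:T. ✓
— 2 worlds.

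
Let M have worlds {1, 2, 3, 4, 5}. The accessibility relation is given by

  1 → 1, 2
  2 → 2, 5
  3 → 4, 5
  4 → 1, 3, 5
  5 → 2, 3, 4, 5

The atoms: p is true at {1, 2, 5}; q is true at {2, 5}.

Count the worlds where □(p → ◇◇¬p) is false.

1: successors {1, 2}; p → ◇◇¬p there: 1:F, 2:T. ✗
2: successors {2, 5}; p → ◇◇¬p there: 2:T, 5:T. ✓
3: successors {4, 5}; p → ◇◇¬p there: 4:T, 5:T. ✓
4: successors {1, 3, 5}; p → ◇◇¬p there: 1:F, 3:T, 5:T. ✗
5: successors {2, 3, 4, 5}; p → ◇◇¬p there: 2:T, 3:T, 4:T, 5:T. ✓
Satisfying worlds: {2, 3, 5}.
So □(p → ◇◇¬p) fails at the other 2 worlds.

2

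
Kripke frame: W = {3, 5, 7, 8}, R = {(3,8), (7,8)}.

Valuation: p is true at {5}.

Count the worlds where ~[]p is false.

2

3: []p is F. ✓
5: []p is T. ✗
7: []p is F. ✓
8: []p is T. ✗
Satisfying worlds: {3, 7}.
So ~[]p fails at the other 2 worlds.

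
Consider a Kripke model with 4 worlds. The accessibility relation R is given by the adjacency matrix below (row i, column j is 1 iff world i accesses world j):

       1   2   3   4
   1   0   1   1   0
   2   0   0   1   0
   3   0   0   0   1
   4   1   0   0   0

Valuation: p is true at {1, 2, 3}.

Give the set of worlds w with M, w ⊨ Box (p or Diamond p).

1: successors {2, 3}; p or Diamond p there: 2:T, 3:T. ✓
2: successors {3}; p or Diamond p there: 3:T. ✓
3: successors {4}; p or Diamond p there: 4:T. ✓
4: successors {1}; p or Diamond p there: 1:T. ✓

{1, 2, 3, 4}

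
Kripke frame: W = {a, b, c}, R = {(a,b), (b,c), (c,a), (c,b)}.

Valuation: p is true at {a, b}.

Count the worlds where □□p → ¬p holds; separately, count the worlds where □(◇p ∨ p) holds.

2 and 3

For □□p → ¬p:
a: □□p is F, ¬p is F. ✓
b: □□p is T, ¬p is F. ✗
c: □□p is F, ¬p is T. ✓
— 2 worlds.
For □(◇p ∨ p):
a: successors {b}; ◇p ∨ p there: b:T. ✓
b: successors {c}; ◇p ∨ p there: c:T. ✓
c: successors {a, b}; ◇p ∨ p there: a:T, b:T. ✓
— 3 worlds.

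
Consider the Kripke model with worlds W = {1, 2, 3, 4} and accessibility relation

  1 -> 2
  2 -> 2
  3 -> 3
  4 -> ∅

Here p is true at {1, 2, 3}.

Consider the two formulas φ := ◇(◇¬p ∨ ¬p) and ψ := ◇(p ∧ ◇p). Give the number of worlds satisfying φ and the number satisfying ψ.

For ◇(◇¬p ∨ ¬p):
1: successors {2}; ◇¬p ∨ ¬p there: 2:F. ✗
2: successors {2}; ◇¬p ∨ ¬p there: 2:F. ✗
3: successors {3}; ◇¬p ∨ ¬p there: 3:F. ✗
4: no successors, so ◇(◇¬p ∨ ¬p) fails. ✗
— 0 worlds.
For ◇(p ∧ ◇p):
1: successors {2}; p ∧ ◇p there: 2:T. ✓
2: successors {2}; p ∧ ◇p there: 2:T. ✓
3: successors {3}; p ∧ ◇p there: 3:T. ✓
4: no successors, so ◇(p ∧ ◇p) fails. ✗
— 3 worlds.

0 and 3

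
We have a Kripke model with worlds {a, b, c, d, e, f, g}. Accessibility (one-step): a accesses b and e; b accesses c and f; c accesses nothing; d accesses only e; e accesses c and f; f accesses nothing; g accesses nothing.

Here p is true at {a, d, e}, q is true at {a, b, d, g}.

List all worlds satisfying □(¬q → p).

{a, c, d, f, g}

a: successors {b, e}; ¬q → p there: b:T, e:T. ✓
b: successors {c, f}; ¬q → p there: c:F, f:F. ✗
c: no successors, so □(¬q → p) holds vacuously. ✓
d: successors {e}; ¬q → p there: e:T. ✓
e: successors {c, f}; ¬q → p there: c:F, f:F. ✗
f: no successors, so □(¬q → p) holds vacuously. ✓
g: no successors, so □(¬q → p) holds vacuously. ✓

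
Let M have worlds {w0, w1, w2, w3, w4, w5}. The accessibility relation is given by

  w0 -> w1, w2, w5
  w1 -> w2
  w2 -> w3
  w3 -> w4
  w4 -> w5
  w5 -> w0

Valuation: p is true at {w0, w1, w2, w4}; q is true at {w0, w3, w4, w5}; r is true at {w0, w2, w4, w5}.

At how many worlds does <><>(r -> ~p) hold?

4

w0: successors {w1, w2, w5}; <>(r -> ~p) there: w1:F, w2:T, w5:F. ✓
w1: successors {w2}; <>(r -> ~p) there: w2:T. ✓
w2: successors {w3}; <>(r -> ~p) there: w3:F. ✗
w3: successors {w4}; <>(r -> ~p) there: w4:T. ✓
w4: successors {w5}; <>(r -> ~p) there: w5:F. ✗
w5: successors {w0}; <>(r -> ~p) there: w0:T. ✓
Satisfying worlds: {w0, w1, w3, w5}.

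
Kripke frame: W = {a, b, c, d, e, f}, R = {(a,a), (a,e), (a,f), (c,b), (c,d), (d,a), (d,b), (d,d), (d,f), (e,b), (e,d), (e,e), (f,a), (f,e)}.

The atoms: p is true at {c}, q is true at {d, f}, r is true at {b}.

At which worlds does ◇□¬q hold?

a: successors {a, e, f}; □¬q there: a:F, e:F, f:T. ✓
b: no successors, so ◇□¬q fails. ✗
c: successors {b, d}; □¬q there: b:T, d:F. ✓
d: successors {a, b, d, f}; □¬q there: a:F, b:T, d:F, f:T. ✓
e: successors {b, d, e}; □¬q there: b:T, d:F, e:F. ✓
f: successors {a, e}; □¬q there: a:F, e:F. ✗

{a, c, d, e}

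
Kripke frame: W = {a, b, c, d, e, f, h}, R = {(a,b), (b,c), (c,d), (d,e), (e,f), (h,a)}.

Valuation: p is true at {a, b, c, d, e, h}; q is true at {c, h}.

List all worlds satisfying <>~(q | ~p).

{a, c, d, h}

a: successors {b}; ~(q | ~p) there: b:T. ✓
b: successors {c}; ~(q | ~p) there: c:F. ✗
c: successors {d}; ~(q | ~p) there: d:T. ✓
d: successors {e}; ~(q | ~p) there: e:T. ✓
e: successors {f}; ~(q | ~p) there: f:F. ✗
f: no successors, so <>~(q | ~p) fails. ✗
h: successors {a}; ~(q | ~p) there: a:T. ✓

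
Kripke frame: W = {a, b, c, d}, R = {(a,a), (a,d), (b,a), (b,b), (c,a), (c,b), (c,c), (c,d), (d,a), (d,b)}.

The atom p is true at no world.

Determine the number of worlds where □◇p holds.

0

a: successors {a, d}; ◇p there: a:F, d:F. ✗
b: successors {a, b}; ◇p there: a:F, b:F. ✗
c: successors {a, b, c, d}; ◇p there: a:F, b:F, c:F, d:F. ✗
d: successors {a, b}; ◇p there: a:F, b:F. ✗
Satisfying worlds: ∅.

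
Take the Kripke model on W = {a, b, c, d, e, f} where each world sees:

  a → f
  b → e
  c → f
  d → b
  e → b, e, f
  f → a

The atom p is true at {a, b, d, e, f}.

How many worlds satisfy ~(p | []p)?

a: p | []p is T. ✗
b: p | []p is T. ✗
c: p | []p is T. ✗
d: p | []p is T. ✗
e: p | []p is T. ✗
f: p | []p is T. ✗
Satisfying worlds: ∅.

0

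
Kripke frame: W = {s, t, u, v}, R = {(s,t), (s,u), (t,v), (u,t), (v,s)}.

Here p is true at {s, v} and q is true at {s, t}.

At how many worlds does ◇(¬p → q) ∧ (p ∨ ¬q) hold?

3

s: ◇(¬p → q) is T, p ∨ ¬q is T. ✓
t: ◇(¬p → q) is T, p ∨ ¬q is F. ✗
u: ◇(¬p → q) is T, p ∨ ¬q is T. ✓
v: ◇(¬p → q) is T, p ∨ ¬q is T. ✓
Satisfying worlds: {s, u, v}.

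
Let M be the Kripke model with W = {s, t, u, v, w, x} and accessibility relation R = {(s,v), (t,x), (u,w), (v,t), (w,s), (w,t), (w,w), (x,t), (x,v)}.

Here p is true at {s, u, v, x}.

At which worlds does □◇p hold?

s: successors {v}; ◇p there: v:F. ✗
t: successors {x}; ◇p there: x:T. ✓
u: successors {w}; ◇p there: w:T. ✓
v: successors {t}; ◇p there: t:T. ✓
w: successors {s, t, w}; ◇p there: s:T, t:T, w:T. ✓
x: successors {t, v}; ◇p there: t:T, v:F. ✗

{t, u, v, w}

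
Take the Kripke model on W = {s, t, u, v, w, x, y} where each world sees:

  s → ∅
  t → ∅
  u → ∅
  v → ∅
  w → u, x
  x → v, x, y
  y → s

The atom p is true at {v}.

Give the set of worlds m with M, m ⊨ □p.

s: no successors, so □p holds vacuously. ✓
t: no successors, so □p holds vacuously. ✓
u: no successors, so □p holds vacuously. ✓
v: no successors, so □p holds vacuously. ✓
w: successors {u, x}; p there: u:F, x:F. ✗
x: successors {v, x, y}; p there: v:T, x:F, y:F. ✗
y: successors {s}; p there: s:F. ✗

{s, t, u, v}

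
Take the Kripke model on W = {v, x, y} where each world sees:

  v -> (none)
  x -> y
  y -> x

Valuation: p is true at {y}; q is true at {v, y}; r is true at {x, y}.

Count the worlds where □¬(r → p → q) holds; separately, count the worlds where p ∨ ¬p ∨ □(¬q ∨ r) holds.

1 and 3

For □¬(r → p → q):
v: no successors, so □¬(r → p → q) holds vacuously. ✓
x: successors {y}; ¬(r → p → q) there: y:F. ✗
y: successors {x}; ¬(r → p → q) there: x:F. ✗
— 1 world.
For p ∨ ¬p ∨ □(¬q ∨ r):
v: p is F, ¬p ∨ □(¬q ∨ r) is T. ✓
x: p is F, ¬p ∨ □(¬q ∨ r) is T. ✓
y: p is T, ¬p ∨ □(¬q ∨ r) is T. ✓
— 3 worlds.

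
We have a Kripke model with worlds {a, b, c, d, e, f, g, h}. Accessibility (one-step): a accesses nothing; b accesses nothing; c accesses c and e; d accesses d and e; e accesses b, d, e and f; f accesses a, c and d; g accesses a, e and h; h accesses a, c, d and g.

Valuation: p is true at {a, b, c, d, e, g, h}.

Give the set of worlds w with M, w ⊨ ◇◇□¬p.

a: no successors, so ◇◇□¬p fails. ✗
b: no successors, so ◇◇□¬p fails. ✗
c: successors {c, e}; ◇□¬p there: c:F, e:T. ✓
d: successors {d, e}; ◇□¬p there: d:F, e:T. ✓
e: successors {b, d, e, f}; ◇□¬p there: b:F, d:F, e:T, f:T. ✓
f: successors {a, c, d}; ◇□¬p there: a:F, c:F, d:F. ✗
g: successors {a, e, h}; ◇□¬p there: a:F, e:T, h:T. ✓
h: successors {a, c, d, g}; ◇□¬p there: a:F, c:F, d:F, g:T. ✓

{c, d, e, g, h}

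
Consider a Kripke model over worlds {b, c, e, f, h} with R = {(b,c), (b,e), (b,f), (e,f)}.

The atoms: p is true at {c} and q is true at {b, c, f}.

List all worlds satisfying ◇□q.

b: successors {c, e, f}; □q there: c:T, e:T, f:T. ✓
c: no successors, so ◇□q fails. ✗
e: successors {f}; □q there: f:T. ✓
f: no successors, so ◇□q fails. ✗
h: no successors, so ◇□q fails. ✗

{b, e}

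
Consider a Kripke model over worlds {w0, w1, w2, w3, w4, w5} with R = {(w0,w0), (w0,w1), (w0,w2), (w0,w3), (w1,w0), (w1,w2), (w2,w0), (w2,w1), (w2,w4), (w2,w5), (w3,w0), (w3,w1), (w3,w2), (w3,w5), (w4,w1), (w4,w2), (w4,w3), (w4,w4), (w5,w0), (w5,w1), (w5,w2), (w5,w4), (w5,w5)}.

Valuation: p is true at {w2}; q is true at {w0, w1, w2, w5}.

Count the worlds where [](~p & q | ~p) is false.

5

w0: successors {w0, w1, w2, w3}; ~p & q | ~p there: w0:T, w1:T, w2:F, w3:T. ✗
w1: successors {w0, w2}; ~p & q | ~p there: w0:T, w2:F. ✗
w2: successors {w0, w1, w4, w5}; ~p & q | ~p there: w0:T, w1:T, w4:T, w5:T. ✓
w3: successors {w0, w1, w2, w5}; ~p & q | ~p there: w0:T, w1:T, w2:F, w5:T. ✗
w4: successors {w1, w2, w3, w4}; ~p & q | ~p there: w1:T, w2:F, w3:T, w4:T. ✗
w5: successors {w0, w1, w2, w4, w5}; ~p & q | ~p there: w0:T, w1:T, w2:F, w4:T, w5:T. ✗
Satisfying worlds: {w2}.
So [](~p & q | ~p) fails at the other 5 worlds.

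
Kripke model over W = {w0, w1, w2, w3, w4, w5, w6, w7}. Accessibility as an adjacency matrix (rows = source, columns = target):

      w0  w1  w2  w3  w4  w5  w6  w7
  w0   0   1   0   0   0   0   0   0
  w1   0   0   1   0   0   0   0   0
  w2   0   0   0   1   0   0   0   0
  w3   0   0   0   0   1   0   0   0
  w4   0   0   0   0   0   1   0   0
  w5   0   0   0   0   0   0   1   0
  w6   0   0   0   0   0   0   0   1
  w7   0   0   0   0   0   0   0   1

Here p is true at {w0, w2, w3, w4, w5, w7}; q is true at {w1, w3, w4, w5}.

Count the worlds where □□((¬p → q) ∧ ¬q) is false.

w0: successors {w1}; □((¬p → q) ∧ ¬q) there: w1:T. ✓
w1: successors {w2}; □((¬p → q) ∧ ¬q) there: w2:F. ✗
w2: successors {w3}; □((¬p → q) ∧ ¬q) there: w3:F. ✗
w3: successors {w4}; □((¬p → q) ∧ ¬q) there: w4:F. ✗
w4: successors {w5}; □((¬p → q) ∧ ¬q) there: w5:F. ✗
w5: successors {w6}; □((¬p → q) ∧ ¬q) there: w6:T. ✓
w6: successors {w7}; □((¬p → q) ∧ ¬q) there: w7:T. ✓
w7: successors {w7}; □((¬p → q) ∧ ¬q) there: w7:T. ✓
Satisfying worlds: {w0, w5, w6, w7}.
So □□((¬p → q) ∧ ¬q) fails at the other 4 worlds.

4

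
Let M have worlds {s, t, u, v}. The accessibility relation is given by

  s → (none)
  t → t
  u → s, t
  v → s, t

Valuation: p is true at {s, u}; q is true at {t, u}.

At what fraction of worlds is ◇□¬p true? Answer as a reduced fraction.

s: no successors, so ◇□¬p fails. ✗
t: successors {t}; □¬p there: t:T. ✓
u: successors {s, t}; □¬p there: s:T, t:T. ✓
v: successors {s, t}; □¬p there: s:T, t:T. ✓
That's 3 of 4 worlds, so 3/4.

3/4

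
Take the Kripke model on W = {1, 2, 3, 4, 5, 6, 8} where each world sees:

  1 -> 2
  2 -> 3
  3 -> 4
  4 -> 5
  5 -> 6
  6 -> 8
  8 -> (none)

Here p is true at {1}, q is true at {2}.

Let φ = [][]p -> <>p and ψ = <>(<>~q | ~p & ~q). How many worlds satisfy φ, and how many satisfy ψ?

5 and 6

For [][]p -> <>p:
1: [][]p is F, <>p is F. ✓
2: [][]p is F, <>p is F. ✓
3: [][]p is F, <>p is F. ✓
4: [][]p is F, <>p is F. ✓
5: [][]p is F, <>p is F. ✓
6: [][]p is T, <>p is F. ✗
8: [][]p is T, <>p is F. ✗
— 5 worlds.
For <>(<>~q | ~p & ~q):
1: successors {2}; <>~q | ~p & ~q there: 2:T. ✓
2: successors {3}; <>~q | ~p & ~q there: 3:T. ✓
3: successors {4}; <>~q | ~p & ~q there: 4:T. ✓
4: successors {5}; <>~q | ~p & ~q there: 5:T. ✓
5: successors {6}; <>~q | ~p & ~q there: 6:T. ✓
6: successors {8}; <>~q | ~p & ~q there: 8:T. ✓
8: no successors, so <>(<>~q | ~p & ~q) fails. ✗
— 6 worlds.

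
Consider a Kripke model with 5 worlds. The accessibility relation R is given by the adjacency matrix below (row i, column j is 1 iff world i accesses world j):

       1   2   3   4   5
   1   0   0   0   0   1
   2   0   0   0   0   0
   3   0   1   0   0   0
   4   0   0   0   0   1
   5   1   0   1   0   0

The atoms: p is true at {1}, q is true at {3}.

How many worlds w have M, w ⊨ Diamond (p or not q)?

4

1: successors {5}; p or not q there: 5:T. ✓
2: no successors, so Diamond (p or not q) fails. ✗
3: successors {2}; p or not q there: 2:T. ✓
4: successors {5}; p or not q there: 5:T. ✓
5: successors {1, 3}; p or not q there: 1:T, 3:F. ✓
Satisfying worlds: {1, 3, 4, 5}.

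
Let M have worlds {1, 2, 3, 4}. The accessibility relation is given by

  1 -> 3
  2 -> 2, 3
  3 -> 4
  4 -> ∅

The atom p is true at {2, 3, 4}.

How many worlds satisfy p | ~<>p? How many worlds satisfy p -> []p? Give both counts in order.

For p | ~<>p:
1: p is F, ~<>p is F. ✗
2: p is T, ~<>p is F. ✓
3: p is T, ~<>p is F. ✓
4: p is T, ~<>p is T. ✓
— 3 worlds.
For p -> []p:
1: p is F, []p is T. ✓
2: p is T, []p is T. ✓
3: p is T, []p is T. ✓
4: p is T, []p is T. ✓
— 4 worlds.

3 and 4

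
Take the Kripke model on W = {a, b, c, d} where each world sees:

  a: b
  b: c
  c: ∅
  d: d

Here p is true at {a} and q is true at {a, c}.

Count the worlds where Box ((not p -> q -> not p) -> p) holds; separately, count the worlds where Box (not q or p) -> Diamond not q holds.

1 and 3

For Box ((not p -> q -> not p) -> p):
a: successors {b}; (not p -> q -> not p) -> p there: b:F. ✗
b: successors {c}; (not p -> q -> not p) -> p there: c:F. ✗
c: no successors, so Box ((not p -> q -> not p) -> p) holds vacuously. ✓
d: successors {d}; (not p -> q -> not p) -> p there: d:F. ✗
— 1 world.
For Box (not q or p) -> Diamond not q:
a: Box (not q or p) is T, Diamond not q is T. ✓
b: Box (not q or p) is F, Diamond not q is F. ✓
c: Box (not q or p) is T, Diamond not q is F. ✗
d: Box (not q or p) is T, Diamond not q is T. ✓
— 3 worlds.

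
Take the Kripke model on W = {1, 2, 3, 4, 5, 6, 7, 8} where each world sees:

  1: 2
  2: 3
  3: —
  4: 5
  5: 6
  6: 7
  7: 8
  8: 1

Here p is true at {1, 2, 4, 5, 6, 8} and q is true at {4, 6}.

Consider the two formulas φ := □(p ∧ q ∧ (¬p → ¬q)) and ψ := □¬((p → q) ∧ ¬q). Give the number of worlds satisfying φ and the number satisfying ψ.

2 and 6

For □(p ∧ q ∧ (¬p → ¬q)):
1: successors {2}; p ∧ q ∧ (¬p → ¬q) there: 2:F. ✗
2: successors {3}; p ∧ q ∧ (¬p → ¬q) there: 3:F. ✗
3: no successors, so □(p ∧ q ∧ (¬p → ¬q)) holds vacuously. ✓
4: successors {5}; p ∧ q ∧ (¬p → ¬q) there: 5:F. ✗
5: successors {6}; p ∧ q ∧ (¬p → ¬q) there: 6:T. ✓
6: successors {7}; p ∧ q ∧ (¬p → ¬q) there: 7:F. ✗
7: successors {8}; p ∧ q ∧ (¬p → ¬q) there: 8:F. ✗
8: successors {1}; p ∧ q ∧ (¬p → ¬q) there: 1:F. ✗
— 2 worlds.
For □¬((p → q) ∧ ¬q):
1: successors {2}; ¬((p → q) ∧ ¬q) there: 2:T. ✓
2: successors {3}; ¬((p → q) ∧ ¬q) there: 3:F. ✗
3: no successors, so □¬((p → q) ∧ ¬q) holds vacuously. ✓
4: successors {5}; ¬((p → q) ∧ ¬q) there: 5:T. ✓
5: successors {6}; ¬((p → q) ∧ ¬q) there: 6:T. ✓
6: successors {7}; ¬((p → q) ∧ ¬q) there: 7:F. ✗
7: successors {8}; ¬((p → q) ∧ ¬q) there: 8:T. ✓
8: successors {1}; ¬((p → q) ∧ ¬q) there: 1:T. ✓
— 6 worlds.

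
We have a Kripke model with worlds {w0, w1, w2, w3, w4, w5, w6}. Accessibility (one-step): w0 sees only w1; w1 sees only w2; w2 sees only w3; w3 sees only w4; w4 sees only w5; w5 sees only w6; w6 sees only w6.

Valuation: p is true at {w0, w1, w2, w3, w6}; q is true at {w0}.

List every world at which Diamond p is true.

{w0, w1, w2, w5, w6}

w0: successors {w1}; p there: w1:T. ✓
w1: successors {w2}; p there: w2:T. ✓
w2: successors {w3}; p there: w3:T. ✓
w3: successors {w4}; p there: w4:F. ✗
w4: successors {w5}; p there: w5:F. ✗
w5: successors {w6}; p there: w6:T. ✓
w6: successors {w6}; p there: w6:T. ✓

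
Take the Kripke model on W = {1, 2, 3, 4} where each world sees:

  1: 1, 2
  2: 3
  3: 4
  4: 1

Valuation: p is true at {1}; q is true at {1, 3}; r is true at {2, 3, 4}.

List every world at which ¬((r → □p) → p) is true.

1: (r → □p) → p is T. ✗
2: (r → □p) → p is T. ✗
3: (r → □p) → p is T. ✗
4: (r → □p) → p is F. ✓

{4}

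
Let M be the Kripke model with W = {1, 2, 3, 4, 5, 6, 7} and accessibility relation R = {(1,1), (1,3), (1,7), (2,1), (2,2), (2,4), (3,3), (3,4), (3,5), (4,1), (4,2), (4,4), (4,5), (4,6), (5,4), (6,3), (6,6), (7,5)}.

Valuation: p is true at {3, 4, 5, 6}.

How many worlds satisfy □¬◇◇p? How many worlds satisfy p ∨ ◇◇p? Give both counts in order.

0 and 7

For □¬◇◇p:
1: successors {1, 3, 7}; ¬◇◇p there: 1:F, 3:F, 7:F. ✗
2: successors {1, 2, 4}; ¬◇◇p there: 1:F, 2:F, 4:F. ✗
3: successors {3, 4, 5}; ¬◇◇p there: 3:F, 4:F, 5:F. ✗
4: successors {1, 2, 4, 5, 6}; ¬◇◇p there: 1:F, 2:F, 4:F, 5:F, 6:F. ✗
5: successors {4}; ¬◇◇p there: 4:F. ✗
6: successors {3, 6}; ¬◇◇p there: 3:F, 6:F. ✗
7: successors {5}; ¬◇◇p there: 5:F. ✗
— 0 worlds.
For p ∨ ◇◇p:
1: p is F, ◇◇p is T. ✓
2: p is F, ◇◇p is T. ✓
3: p is T, ◇◇p is T. ✓
4: p is T, ◇◇p is T. ✓
5: p is T, ◇◇p is T. ✓
6: p is T, ◇◇p is T. ✓
7: p is F, ◇◇p is T. ✓
— 7 worlds.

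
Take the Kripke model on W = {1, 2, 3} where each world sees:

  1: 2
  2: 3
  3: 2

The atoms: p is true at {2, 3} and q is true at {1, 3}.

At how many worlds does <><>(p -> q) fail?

1

1: successors {2}; <>(p -> q) there: 2:T. ✓
2: successors {3}; <>(p -> q) there: 3:F. ✗
3: successors {2}; <>(p -> q) there: 2:T. ✓
Satisfying worlds: {1, 3}.
So <><>(p -> q) fails at the other 1 world.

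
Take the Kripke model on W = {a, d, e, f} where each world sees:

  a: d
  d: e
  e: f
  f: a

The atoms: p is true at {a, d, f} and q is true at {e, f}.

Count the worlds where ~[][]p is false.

3

a: [][]p is F. ✓
d: [][]p is T. ✗
e: [][]p is T. ✗
f: [][]p is T. ✗
Satisfying worlds: {a}.
So ~[][]p fails at the other 3 worlds.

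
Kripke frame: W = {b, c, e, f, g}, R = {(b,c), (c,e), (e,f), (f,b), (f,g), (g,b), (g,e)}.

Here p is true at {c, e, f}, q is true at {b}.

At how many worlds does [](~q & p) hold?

3

b: successors {c}; ~q & p there: c:T. ✓
c: successors {e}; ~q & p there: e:T. ✓
e: successors {f}; ~q & p there: f:T. ✓
f: successors {b, g}; ~q & p there: b:F, g:F. ✗
g: successors {b, e}; ~q & p there: b:F, e:T. ✗
Satisfying worlds: {b, c, e}.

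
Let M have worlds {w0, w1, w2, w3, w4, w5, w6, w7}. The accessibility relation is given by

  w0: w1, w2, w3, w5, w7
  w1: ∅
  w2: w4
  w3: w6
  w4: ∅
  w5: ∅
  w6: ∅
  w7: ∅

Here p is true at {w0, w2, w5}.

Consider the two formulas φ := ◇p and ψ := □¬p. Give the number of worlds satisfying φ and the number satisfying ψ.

1 and 7

For ◇p:
w0: successors {w1, w2, w3, w5, w7}; p there: w1:F, w2:T, w3:F, w5:T, w7:F. ✓
w1: no successors, so ◇p fails. ✗
w2: successors {w4}; p there: w4:F. ✗
w3: successors {w6}; p there: w6:F. ✗
w4: no successors, so ◇p fails. ✗
w5: no successors, so ◇p fails. ✗
w6: no successors, so ◇p fails. ✗
w7: no successors, so ◇p fails. ✗
— 1 world.
For □¬p:
w0: successors {w1, w2, w3, w5, w7}; ¬p there: w1:T, w2:F, w3:T, w5:F, w7:T. ✗
w1: no successors, so □¬p holds vacuously. ✓
w2: successors {w4}; ¬p there: w4:T. ✓
w3: successors {w6}; ¬p there: w6:T. ✓
w4: no successors, so □¬p holds vacuously. ✓
w5: no successors, so □¬p holds vacuously. ✓
w6: no successors, so □¬p holds vacuously. ✓
w7: no successors, so □¬p holds vacuously. ✓
— 7 worlds.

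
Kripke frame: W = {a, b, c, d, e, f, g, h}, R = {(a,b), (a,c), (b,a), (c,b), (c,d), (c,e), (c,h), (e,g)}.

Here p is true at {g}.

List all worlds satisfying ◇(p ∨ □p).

{c, e}

a: successors {b, c}; p ∨ □p there: b:F, c:F. ✗
b: successors {a}; p ∨ □p there: a:F. ✗
c: successors {b, d, e, h}; p ∨ □p there: b:F, d:T, e:T, h:T. ✓
d: no successors, so ◇(p ∨ □p) fails. ✗
e: successors {g}; p ∨ □p there: g:T. ✓
f: no successors, so ◇(p ∨ □p) fails. ✗
g: no successors, so ◇(p ∨ □p) fails. ✗
h: no successors, so ◇(p ∨ □p) fails. ✗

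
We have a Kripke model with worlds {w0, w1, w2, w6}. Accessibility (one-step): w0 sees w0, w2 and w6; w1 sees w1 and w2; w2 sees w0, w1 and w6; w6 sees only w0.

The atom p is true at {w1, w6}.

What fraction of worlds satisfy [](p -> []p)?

1/4

w0: successors {w0, w2, w6}; p -> []p there: w0:T, w2:T, w6:F. ✗
w1: successors {w1, w2}; p -> []p there: w1:F, w2:T. ✗
w2: successors {w0, w1, w6}; p -> []p there: w0:T, w1:F, w6:F. ✗
w6: successors {w0}; p -> []p there: w0:T. ✓
That's 1 of 4 worlds, so 1/4.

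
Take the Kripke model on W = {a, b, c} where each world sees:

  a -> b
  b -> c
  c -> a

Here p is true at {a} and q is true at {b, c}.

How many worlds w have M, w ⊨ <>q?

a: successors {b}; q there: b:T. ✓
b: successors {c}; q there: c:T. ✓
c: successors {a}; q there: a:F. ✗
Satisfying worlds: {a, b}.

2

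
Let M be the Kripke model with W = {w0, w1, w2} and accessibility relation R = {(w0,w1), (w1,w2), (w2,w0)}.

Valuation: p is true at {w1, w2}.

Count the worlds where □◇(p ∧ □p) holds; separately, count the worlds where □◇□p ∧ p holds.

1 and 2

For □◇(p ∧ □p):
w0: successors {w1}; ◇(p ∧ □p) there: w1:F. ✗
w1: successors {w2}; ◇(p ∧ □p) there: w2:F. ✗
w2: successors {w0}; ◇(p ∧ □p) there: w0:T. ✓
— 1 world.
For □◇□p ∧ p:
w0: □◇□p is F, p is F. ✗
w1: □◇□p is T, p is T. ✓
w2: □◇□p is T, p is T. ✓
— 2 worlds.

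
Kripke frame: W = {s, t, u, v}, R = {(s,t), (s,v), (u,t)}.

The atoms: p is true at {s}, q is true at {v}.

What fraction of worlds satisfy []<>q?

1/2

s: successors {t, v}; <>q there: t:F, v:F. ✗
t: no successors, so []<>q holds vacuously. ✓
u: successors {t}; <>q there: t:F. ✗
v: no successors, so []<>q holds vacuously. ✓
That's 2 of 4 worlds, so 2/4 = 1/2.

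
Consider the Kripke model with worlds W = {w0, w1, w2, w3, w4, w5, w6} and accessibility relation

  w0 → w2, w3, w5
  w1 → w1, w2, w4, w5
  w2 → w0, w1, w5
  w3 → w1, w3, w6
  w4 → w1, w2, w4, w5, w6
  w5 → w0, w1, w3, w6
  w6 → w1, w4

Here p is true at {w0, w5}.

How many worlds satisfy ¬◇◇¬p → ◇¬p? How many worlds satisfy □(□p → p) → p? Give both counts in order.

For ¬◇◇¬p → ◇¬p:
w0: ¬◇◇¬p is F, ◇¬p is T. ✓
w1: ¬◇◇¬p is F, ◇¬p is T. ✓
w2: ¬◇◇¬p is F, ◇¬p is T. ✓
w3: ¬◇◇¬p is F, ◇¬p is T. ✓
w4: ¬◇◇¬p is F, ◇¬p is T. ✓
w5: ¬◇◇¬p is F, ◇¬p is T. ✓
w6: ¬◇◇¬p is F, ◇¬p is T. ✓
— 7 worlds.
For □(□p → p) → p:
w0: □(□p → p) is T, p is T. ✓
w1: □(□p → p) is T, p is F. ✗
w2: □(□p → p) is T, p is F. ✗
w3: □(□p → p) is T, p is F. ✗
w4: □(□p → p) is T, p is F. ✗
w5: □(□p → p) is T, p is T. ✓
w6: □(□p → p) is T, p is F. ✗
— 2 worlds.

7 and 2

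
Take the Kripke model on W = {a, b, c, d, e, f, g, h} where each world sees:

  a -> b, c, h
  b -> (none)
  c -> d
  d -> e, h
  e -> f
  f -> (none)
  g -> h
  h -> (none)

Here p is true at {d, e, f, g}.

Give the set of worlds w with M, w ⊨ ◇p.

{c, d, e}

a: successors {b, c, h}; p there: b:F, c:F, h:F. ✗
b: no successors, so ◇p fails. ✗
c: successors {d}; p there: d:T. ✓
d: successors {e, h}; p there: e:T, h:F. ✓
e: successors {f}; p there: f:T. ✓
f: no successors, so ◇p fails. ✗
g: successors {h}; p there: h:F. ✗
h: no successors, so ◇p fails. ✗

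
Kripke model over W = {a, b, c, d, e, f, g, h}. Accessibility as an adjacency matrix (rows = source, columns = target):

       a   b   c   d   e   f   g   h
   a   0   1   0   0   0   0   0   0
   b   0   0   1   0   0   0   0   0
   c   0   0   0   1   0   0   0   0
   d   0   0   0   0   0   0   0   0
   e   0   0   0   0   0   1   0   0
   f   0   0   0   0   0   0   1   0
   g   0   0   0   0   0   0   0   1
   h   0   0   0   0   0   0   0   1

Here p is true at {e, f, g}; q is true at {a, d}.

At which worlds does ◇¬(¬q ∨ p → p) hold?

a: successors {b}; ¬(¬q ∨ p → p) there: b:T. ✓
b: successors {c}; ¬(¬q ∨ p → p) there: c:T. ✓
c: successors {d}; ¬(¬q ∨ p → p) there: d:F. ✗
d: no successors, so ◇¬(¬q ∨ p → p) fails. ✗
e: successors {f}; ¬(¬q ∨ p → p) there: f:F. ✗
f: successors {g}; ¬(¬q ∨ p → p) there: g:F. ✗
g: successors {h}; ¬(¬q ∨ p → p) there: h:T. ✓
h: successors {h}; ¬(¬q ∨ p → p) there: h:T. ✓

{a, b, g, h}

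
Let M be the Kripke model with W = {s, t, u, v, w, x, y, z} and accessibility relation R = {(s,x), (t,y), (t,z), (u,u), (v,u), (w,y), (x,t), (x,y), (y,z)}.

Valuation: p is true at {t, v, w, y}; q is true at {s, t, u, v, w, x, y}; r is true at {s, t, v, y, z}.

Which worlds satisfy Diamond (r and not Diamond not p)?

s: successors {x}; r and not Diamond not p there: x:F. ✗
t: successors {y, z}; r and not Diamond not p there: y:F, z:T. ✓
u: successors {u}; r and not Diamond not p there: u:F. ✗
v: successors {u}; r and not Diamond not p there: u:F. ✗
w: successors {y}; r and not Diamond not p there: y:F. ✗
x: successors {t, y}; r and not Diamond not p there: t:F, y:F. ✗
y: successors {z}; r and not Diamond not p there: z:T. ✓
z: no successors, so Diamond (r and not Diamond not p) fails. ✗

{t, y}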